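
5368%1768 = 64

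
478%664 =478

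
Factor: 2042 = 2^1*1021^1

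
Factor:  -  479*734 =-2^1 * 367^1*479^1 = - 351586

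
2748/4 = 687 = 687.00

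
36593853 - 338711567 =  - 302117714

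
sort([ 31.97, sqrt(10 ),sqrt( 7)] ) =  [sqrt( 7),sqrt( 10 ),31.97] 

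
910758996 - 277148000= 633610996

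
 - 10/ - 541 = 10/541 = 0.02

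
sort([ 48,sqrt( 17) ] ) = [sqrt ( 17), 48 ] 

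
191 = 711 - 520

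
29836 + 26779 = 56615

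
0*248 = 0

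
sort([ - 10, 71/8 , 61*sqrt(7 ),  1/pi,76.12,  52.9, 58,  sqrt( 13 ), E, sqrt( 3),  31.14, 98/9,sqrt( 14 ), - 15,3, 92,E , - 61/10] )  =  [ - 15, - 10,-61/10, 1/pi,  sqrt (3),E, E,3, sqrt( 13), sqrt( 14 ), 71/8,98/9, 31.14, 52.9,58, 76.12,  92, 61*sqrt( 7)] 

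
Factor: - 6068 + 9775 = 11^1*337^1 = 3707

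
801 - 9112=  - 8311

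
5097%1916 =1265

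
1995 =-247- - 2242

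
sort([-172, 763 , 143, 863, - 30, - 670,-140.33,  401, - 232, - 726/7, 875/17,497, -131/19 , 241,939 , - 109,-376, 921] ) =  [-670,-376,-232 , - 172 , - 140.33, - 109,-726/7 , - 30,  -  131/19,875/17,143,241 , 401 , 497,763,863, 921 , 939 ]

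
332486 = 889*374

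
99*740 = 73260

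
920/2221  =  920/2221   =  0.41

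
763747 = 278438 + 485309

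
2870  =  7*410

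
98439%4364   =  2431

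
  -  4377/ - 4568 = 4377/4568 = 0.96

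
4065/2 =2032 + 1/2=2032.50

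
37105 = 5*7421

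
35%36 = 35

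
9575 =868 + 8707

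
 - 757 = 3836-4593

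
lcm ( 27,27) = 27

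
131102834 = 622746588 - 491643754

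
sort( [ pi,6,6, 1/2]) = [ 1/2,pi,6,6]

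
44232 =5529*8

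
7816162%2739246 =2337670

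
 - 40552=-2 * 20276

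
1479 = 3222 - 1743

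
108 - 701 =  - 593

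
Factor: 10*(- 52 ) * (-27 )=14040 = 2^3*3^3*5^1 * 13^1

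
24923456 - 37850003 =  - 12926547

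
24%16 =8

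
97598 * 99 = 9662202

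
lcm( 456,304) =912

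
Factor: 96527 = 96527^1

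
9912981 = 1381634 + 8531347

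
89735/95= 944+11/19 = 944.58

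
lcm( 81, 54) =162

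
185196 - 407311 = -222115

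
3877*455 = 1764035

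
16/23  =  16/23 = 0.70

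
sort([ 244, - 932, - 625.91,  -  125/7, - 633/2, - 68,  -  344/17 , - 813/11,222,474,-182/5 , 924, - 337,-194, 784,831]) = [ - 932, - 625.91,  -  337, - 633/2,- 194, - 813/11, - 68 ,-182/5, - 344/17 , - 125/7,222, 244, 474,  784,831, 924]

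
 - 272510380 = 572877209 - 845387589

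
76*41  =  3116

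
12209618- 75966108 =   -  63756490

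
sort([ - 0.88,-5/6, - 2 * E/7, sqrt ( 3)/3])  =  [ -0.88, - 5/6, - 2*E/7 , sqrt( 3 )/3 ] 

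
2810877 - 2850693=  - 39816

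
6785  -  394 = 6391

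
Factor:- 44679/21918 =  - 2^( - 1)*13^( - 1 )*53^1 = - 53/26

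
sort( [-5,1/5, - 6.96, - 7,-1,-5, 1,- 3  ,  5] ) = [-7, - 6.96, - 5, - 5, - 3, - 1,1/5, 1, 5 ] 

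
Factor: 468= 2^2*3^2 * 13^1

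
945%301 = 42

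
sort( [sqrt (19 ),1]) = [1, sqrt(19)]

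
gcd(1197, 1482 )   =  57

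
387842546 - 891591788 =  - 503749242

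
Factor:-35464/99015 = -2^3 *3^( - 1)*5^( - 1 )* 7^(-1 )*11^1*13^1*23^( - 1 )*31^1*41^(  -  1) 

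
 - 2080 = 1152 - 3232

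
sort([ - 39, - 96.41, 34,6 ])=[ - 96.41, - 39,  6,34]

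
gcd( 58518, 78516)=18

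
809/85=809/85 =9.52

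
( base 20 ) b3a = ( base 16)1176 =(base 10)4470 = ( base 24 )7I6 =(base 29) 594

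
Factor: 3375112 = 2^3*13^1*17^1*23^1*83^1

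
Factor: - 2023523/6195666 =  - 2^( - 1)*3^( - 1 )*59^1*199^( - 1 )*5189^( -1 )*34297^1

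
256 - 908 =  - 652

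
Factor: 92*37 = 2^2 * 23^1*37^1 = 3404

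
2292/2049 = 764/683 = 1.12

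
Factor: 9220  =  2^2*5^1*461^1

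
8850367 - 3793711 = 5056656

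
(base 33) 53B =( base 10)5555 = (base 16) 15b3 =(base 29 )6hg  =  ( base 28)72b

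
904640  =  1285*704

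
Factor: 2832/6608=3^1 * 7^( - 1)=3/7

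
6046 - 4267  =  1779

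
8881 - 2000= 6881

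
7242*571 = 4135182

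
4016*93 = 373488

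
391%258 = 133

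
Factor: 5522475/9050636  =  788925/1292948 = 2^( - 2)*3^1*5^2*31^( - 1 )*67^1*157^1*10427^( - 1 ) 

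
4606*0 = 0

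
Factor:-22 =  - 2^1*11^1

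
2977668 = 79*37692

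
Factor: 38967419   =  419^1*93001^1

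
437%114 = 95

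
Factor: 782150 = 2^1 * 5^2*15643^1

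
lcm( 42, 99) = 1386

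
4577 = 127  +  4450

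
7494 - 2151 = 5343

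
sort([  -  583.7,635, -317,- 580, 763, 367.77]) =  [ - 583.7, - 580, - 317 , 367.77, 635,763] 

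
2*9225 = 18450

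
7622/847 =7622/847= 9.00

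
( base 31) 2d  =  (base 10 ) 75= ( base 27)2L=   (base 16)4B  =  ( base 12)63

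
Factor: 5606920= 2^3*5^1*11^1*12743^1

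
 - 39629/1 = - 39629 = -39629.00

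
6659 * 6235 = 41518865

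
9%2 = 1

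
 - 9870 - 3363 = -13233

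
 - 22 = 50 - 72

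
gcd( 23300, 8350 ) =50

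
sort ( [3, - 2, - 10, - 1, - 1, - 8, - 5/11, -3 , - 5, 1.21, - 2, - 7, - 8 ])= [ - 10  , - 8, - 8, - 7, - 5,  -  3, - 2, - 2, - 1, - 1, - 5/11 , 1.21,3]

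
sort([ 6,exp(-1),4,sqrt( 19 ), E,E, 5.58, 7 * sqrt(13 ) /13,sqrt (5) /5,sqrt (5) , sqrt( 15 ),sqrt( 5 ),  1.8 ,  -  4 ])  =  [ - 4, exp(- 1 ), sqrt(5 )/5,  1.8,7*sqrt(13 )/13,sqrt( 5), sqrt( 5),E,E, sqrt( 15 ),4,sqrt (19 ), 5.58,6 ]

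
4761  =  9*529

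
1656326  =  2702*613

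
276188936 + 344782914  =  620971850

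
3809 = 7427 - 3618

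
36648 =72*509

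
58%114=58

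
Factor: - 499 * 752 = -375248 =- 2^4 * 47^1*499^1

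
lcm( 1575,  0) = 0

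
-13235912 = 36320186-49556098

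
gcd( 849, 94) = 1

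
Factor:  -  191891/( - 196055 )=553/565 = 5^( - 1)*7^1*79^1*113^( - 1 ) 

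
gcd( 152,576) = 8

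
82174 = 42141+40033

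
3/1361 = 3/1361 = 0.00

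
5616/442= 216/17 = 12.71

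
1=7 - 6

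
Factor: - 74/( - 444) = 2^( - 1) * 3^(-1 ) = 1/6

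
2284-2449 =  - 165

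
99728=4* 24932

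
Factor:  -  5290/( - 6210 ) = 23/27 = 3^( -3 )*23^1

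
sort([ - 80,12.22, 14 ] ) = [ - 80, 12.22, 14]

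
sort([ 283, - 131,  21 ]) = [  -  131,  21,283]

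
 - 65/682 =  - 65/682  =  - 0.10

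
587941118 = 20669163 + 567271955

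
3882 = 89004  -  85122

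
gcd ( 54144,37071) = 9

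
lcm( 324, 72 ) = 648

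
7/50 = 7/50 = 0.14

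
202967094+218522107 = 421489201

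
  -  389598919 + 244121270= -145477649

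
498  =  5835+- 5337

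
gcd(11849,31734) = 41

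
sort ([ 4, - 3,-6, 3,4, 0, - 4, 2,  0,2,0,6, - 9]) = [ - 9, - 6, - 4,-3,0,0, 0,2,2,3,4 , 4, 6]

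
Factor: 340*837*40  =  11383200= 2^5*3^3*5^2*17^1*31^1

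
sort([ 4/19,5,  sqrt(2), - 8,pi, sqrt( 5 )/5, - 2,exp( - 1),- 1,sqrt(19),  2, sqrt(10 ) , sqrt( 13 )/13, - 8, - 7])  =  [ - 8, - 8 , - 7, - 2, - 1,  4/19 , sqrt( 13)/13, exp( - 1 ),sqrt(5 )/5, sqrt( 2), 2,pi,sqrt(  10),sqrt(19 ),  5 ] 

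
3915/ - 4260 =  - 261/284 = - 0.92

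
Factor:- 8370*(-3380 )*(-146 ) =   -  2^4*3^3*5^2 * 13^2*31^1* 73^1 = - 4130427600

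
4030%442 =52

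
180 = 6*30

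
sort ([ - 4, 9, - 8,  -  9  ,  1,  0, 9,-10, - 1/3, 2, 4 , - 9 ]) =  [- 10, - 9,-9 ,  -  8  , - 4, - 1/3,0, 1, 2, 4,  9,9]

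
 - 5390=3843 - 9233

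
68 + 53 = 121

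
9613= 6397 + 3216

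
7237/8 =7237/8 =904.62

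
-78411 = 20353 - 98764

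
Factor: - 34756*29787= - 1035276972 = - 2^2 * 3^1 * 8689^1*9929^1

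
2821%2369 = 452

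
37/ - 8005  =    -  37/8005 = - 0.00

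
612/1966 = 306/983=0.31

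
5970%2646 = 678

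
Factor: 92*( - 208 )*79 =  -1511744=   - 2^6*13^1*23^1*79^1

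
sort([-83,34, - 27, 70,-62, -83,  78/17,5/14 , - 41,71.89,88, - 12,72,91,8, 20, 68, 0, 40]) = [ - 83, - 83, - 62, - 41,- 27,-12,0,5/14,78/17,8,20,  34,40, 68,70,71.89, 72, 88,91] 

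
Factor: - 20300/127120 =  - 2^( - 2 )*  5^1*29^1*227^( - 1) = - 145/908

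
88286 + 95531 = 183817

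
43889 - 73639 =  - 29750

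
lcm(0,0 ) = 0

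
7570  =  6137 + 1433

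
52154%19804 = 12546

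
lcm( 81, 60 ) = 1620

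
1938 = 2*969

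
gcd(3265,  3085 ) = 5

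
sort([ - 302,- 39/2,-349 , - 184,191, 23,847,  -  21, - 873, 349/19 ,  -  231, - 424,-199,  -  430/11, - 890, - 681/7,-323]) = [ - 890, - 873,- 424, - 349, - 323, - 302, - 231,  -  199, - 184,-681/7 , - 430/11, - 21,  -  39/2,349/19, 23, 191,847]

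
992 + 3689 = 4681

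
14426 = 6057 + 8369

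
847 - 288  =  559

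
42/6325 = 42/6325 = 0.01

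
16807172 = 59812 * 281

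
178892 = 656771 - 477879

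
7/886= 7/886 = 0.01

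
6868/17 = 404 = 404.00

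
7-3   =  4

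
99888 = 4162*24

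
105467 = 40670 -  - 64797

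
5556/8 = 1389/2 =694.50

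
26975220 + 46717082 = 73692302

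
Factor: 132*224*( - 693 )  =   - 20490624 = -  2^7*3^3 * 7^2*11^2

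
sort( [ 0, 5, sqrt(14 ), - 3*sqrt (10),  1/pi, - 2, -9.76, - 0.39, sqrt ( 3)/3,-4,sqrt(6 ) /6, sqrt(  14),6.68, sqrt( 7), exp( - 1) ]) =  [ - 9.76,-3*sqrt( 10), - 4,-2 , - 0.39, 0, 1/pi,exp(-1), sqrt( 6 )/6, sqrt(  3) /3, sqrt ( 7),sqrt( 14),sqrt ( 14), 5,6.68 ]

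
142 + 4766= 4908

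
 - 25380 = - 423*60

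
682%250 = 182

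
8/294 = 4/147 =0.03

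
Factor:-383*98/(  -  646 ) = 7^2*17^ ( - 1)*19^( - 1)*383^1 = 18767/323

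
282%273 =9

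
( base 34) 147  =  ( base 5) 20144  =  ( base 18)403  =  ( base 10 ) 1299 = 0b10100010011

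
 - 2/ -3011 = 2/3011=0.00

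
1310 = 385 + 925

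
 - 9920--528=- 9392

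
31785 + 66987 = 98772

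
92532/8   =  23133/2 = 11566.50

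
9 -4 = 5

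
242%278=242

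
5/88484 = 5/88484 = 0.00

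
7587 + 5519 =13106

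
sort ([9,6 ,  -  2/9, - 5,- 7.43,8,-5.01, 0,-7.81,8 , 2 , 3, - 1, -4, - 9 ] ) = [ - 9, -7.81, - 7.43,  -  5.01, - 5, - 4, - 1, -2/9, 0, 2,3,6,  8,8,9]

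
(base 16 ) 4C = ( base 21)3d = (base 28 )2K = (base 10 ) 76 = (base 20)3g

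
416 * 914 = 380224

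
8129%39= 17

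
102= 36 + 66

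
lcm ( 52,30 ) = 780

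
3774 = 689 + 3085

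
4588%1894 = 800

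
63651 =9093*7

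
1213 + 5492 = 6705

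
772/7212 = 193/1803 = 0.11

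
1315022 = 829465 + 485557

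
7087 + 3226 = 10313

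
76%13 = 11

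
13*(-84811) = - 1102543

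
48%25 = 23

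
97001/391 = 248+33/391 = 248.08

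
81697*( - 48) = -3921456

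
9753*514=5013042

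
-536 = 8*(-67 ) 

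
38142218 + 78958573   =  117100791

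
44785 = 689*65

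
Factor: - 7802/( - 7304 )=47/44 = 2^ ( - 2 ) * 11^( - 1 )*47^1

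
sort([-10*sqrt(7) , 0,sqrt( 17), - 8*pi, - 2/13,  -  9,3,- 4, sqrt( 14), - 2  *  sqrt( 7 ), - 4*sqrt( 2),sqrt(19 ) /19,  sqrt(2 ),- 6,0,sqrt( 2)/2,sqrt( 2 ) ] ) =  [ - 10*sqrt( 7), - 8 *pi, - 9, - 6, - 4*sqrt( 2), - 2*sqrt( 7), - 4, - 2/13, 0,0,sqrt( 19) /19,  sqrt( 2 )/2,  sqrt( 2),sqrt ( 2),3, sqrt( 14 ),sqrt(17) ]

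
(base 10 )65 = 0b1000001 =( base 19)38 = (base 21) 32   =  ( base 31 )23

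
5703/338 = 5703/338 = 16.87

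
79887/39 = 2048 + 5/13 = 2048.38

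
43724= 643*68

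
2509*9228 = 23153052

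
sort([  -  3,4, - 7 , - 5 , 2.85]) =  [ - 7, - 5 , - 3,2.85, 4 ]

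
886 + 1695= 2581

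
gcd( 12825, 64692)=27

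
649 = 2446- 1797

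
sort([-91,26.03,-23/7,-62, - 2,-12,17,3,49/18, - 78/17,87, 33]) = [-91,-62,-12,-78/17,-23/7,-2, 49/18,3,  17 , 26.03,  33 , 87]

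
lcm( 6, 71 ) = 426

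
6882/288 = 1147/48 = 23.90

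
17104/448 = 1069/28= 38.18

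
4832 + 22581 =27413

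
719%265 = 189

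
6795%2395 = 2005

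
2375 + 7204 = 9579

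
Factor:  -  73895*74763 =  - 5524611885 = -3^4*5^1 * 13^1 * 71^1*14779^1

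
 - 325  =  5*( - 65 )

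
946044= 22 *43002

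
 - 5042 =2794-7836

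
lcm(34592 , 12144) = 1141536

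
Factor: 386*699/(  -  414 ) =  - 3^(-1)*23^( - 1)*193^1*233^1 = - 44969/69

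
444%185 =74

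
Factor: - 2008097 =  - 7^1*13^1*22067^1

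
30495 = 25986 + 4509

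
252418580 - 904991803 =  - 652573223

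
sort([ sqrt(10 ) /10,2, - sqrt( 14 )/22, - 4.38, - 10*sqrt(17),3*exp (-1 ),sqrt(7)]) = [ - 10 * sqrt(17 ), - 4.38, - sqrt( 14 ) /22,sqrt (10 ) /10,3 * exp(  -  1),2,sqrt( 7 )]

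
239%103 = 33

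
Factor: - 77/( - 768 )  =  2^( - 8 )*3^(  -  1)*7^1*11^1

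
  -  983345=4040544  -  5023889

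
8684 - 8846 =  - 162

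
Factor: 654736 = 2^4*151^1 * 271^1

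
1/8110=1/8110=0.00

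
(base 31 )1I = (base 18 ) 2d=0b110001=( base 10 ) 49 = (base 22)25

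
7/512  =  7/512 = 0.01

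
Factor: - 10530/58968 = -2^( - 2 )*5^1*7^( - 1 ) = -  5/28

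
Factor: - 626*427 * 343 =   -  91684586=-2^1*7^4*61^1*313^1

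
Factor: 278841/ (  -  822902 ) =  - 2^( - 1)*3^1 *17^( - 1) * 41^1*2267^1*24203^( - 1)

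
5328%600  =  528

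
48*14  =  672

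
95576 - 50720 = 44856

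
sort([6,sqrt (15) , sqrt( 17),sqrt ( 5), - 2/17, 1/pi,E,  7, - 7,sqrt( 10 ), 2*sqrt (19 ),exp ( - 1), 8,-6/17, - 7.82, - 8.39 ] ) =[ - 8.39, - 7.82, - 7, - 6/17, - 2/17, 1/pi,exp(  -  1),sqrt(5 ),E,sqrt(10), sqrt( 15), sqrt( 17),6, 7, 8,2*sqrt( 19) ] 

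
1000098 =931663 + 68435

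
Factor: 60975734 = 2^1*30487867^1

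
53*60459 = 3204327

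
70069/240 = 70069/240 =291.95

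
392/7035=56/1005 = 0.06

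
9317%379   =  221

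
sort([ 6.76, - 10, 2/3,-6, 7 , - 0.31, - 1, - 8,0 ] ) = [ - 10, - 8, - 6, - 1, - 0.31,  0,2/3,6.76, 7 ]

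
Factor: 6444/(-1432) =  - 9/2 = - 2^( - 1)*3^2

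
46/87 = 46/87 =0.53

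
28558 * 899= 25673642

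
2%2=0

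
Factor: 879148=2^2*219787^1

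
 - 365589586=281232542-646822128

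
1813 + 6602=8415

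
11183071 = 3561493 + 7621578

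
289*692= 199988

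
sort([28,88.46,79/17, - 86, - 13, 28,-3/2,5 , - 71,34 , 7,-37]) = [ - 86,  -  71,- 37, - 13, - 3/2, 79/17,5,7,28, 28, 34,88.46]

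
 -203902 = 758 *( - 269 ) 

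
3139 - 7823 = - 4684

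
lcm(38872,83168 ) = 3576224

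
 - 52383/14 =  - 3742 + 5/14 = - 3741.64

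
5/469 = 5/469 = 0.01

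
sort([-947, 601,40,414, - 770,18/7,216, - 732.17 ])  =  [-947, - 770, - 732.17,18/7, 40,216 , 414, 601] 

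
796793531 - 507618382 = 289175149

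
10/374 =5/187=0.03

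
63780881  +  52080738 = 115861619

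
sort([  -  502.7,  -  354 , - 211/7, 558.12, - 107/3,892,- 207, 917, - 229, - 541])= [-541,  -  502.7, - 354, - 229, - 207, - 107/3, - 211/7,558.12,  892, 917] 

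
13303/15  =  886 + 13/15 = 886.87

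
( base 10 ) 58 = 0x3A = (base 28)22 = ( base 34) 1o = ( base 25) 28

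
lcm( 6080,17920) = 340480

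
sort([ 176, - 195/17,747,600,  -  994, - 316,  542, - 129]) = [ - 994, - 316, - 129, - 195/17,176, 542,600, 747 ] 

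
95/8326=95/8326 =0.01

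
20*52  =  1040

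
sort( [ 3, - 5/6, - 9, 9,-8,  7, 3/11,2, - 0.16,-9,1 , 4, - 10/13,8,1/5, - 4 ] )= [ - 9, - 9, - 8, - 4, - 5/6, - 10/13, - 0.16, 1/5, 3/11, 1, 2, 3, 4,  7, 8, 9]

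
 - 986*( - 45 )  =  44370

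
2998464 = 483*6208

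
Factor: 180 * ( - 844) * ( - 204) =30991680=2^6 * 3^3*5^1*17^1*211^1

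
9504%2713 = 1365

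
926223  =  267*3469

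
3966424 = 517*7672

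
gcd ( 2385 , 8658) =9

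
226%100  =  26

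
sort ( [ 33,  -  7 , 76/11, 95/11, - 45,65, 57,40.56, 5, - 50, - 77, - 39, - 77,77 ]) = [ - 77, - 77,-50, - 45, - 39,-7, 5, 76/11 , 95/11,  33  ,  40.56,57, 65,77 ] 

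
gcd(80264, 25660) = 4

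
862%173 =170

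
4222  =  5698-1476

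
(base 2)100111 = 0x27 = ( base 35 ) 14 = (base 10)39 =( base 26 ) 1D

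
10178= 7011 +3167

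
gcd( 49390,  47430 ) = 10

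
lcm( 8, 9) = 72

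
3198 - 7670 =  - 4472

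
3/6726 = 1/2242 = 0.00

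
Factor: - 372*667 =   -  2^2*3^1*23^1*29^1*31^1 = - 248124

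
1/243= 1/243 = 0.00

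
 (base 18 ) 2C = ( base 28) 1k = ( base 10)48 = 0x30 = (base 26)1M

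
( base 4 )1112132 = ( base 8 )12636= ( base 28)71i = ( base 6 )41342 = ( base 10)5534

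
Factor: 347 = 347^1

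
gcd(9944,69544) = 8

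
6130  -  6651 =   -  521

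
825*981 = 809325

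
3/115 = 3/115 = 0.03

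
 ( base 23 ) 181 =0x2CA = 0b1011001010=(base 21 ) 1d0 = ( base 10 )714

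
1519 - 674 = 845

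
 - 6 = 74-80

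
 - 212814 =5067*( - 42)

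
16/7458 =8/3729 = 0.00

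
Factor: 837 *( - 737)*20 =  - 2^2 * 3^3*5^1*11^1*31^1*67^1=-12337380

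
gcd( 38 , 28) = 2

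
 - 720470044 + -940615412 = -1661085456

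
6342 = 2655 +3687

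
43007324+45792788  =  88800112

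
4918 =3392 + 1526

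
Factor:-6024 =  - 2^3*3^1* 251^1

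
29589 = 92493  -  62904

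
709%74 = 43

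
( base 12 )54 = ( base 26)2c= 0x40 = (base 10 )64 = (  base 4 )1000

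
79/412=79/412 =0.19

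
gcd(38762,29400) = 2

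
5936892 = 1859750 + 4077142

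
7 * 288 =2016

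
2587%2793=2587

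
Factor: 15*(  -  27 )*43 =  - 3^4*5^1*43^1= - 17415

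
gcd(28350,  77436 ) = 162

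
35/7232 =35/7232 = 0.00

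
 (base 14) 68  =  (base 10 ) 92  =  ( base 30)32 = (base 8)134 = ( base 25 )3H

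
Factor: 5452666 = 2^1*233^1*11701^1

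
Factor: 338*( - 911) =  - 2^1*13^2*911^1 = -  307918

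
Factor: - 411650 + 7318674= 2^4 * 41^1*10529^1 = 6907024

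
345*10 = 3450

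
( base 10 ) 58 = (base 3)2011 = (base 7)112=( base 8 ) 72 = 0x3A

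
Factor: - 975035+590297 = - 2^1*3^1*64123^1= - 384738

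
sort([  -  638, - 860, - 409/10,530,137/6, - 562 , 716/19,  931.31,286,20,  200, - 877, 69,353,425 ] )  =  [-877, - 860, - 638, - 562 , -409/10,20, 137/6,716/19, 69, 200, 286, 353, 425,530,  931.31] 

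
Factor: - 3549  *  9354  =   - 2^1*3^2*7^1*13^2*1559^1 = -  33197346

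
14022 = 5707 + 8315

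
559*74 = 41366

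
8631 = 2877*3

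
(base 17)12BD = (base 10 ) 5691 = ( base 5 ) 140231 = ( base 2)1011000111011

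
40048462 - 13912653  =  26135809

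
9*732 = 6588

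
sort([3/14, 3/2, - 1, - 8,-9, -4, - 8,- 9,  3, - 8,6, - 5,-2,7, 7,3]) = [ - 9,-9,  -  8, - 8,- 8, - 5 ,  -  4,-2,  -  1,3/14,3/2,3,3, 6, 7,  7] 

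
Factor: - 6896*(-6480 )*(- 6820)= - 304759065600 = - 2^10*3^4*5^2*11^1  *  31^1*431^1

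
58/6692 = 29/3346=0.01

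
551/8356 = 551/8356 = 0.07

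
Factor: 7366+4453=11819 = 53^1*223^1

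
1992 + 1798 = 3790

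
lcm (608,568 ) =43168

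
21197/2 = 10598 + 1/2=10598.50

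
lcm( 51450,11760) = 411600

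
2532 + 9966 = 12498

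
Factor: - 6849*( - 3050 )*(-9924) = -207306901800=-  2^3*3^3*5^2*61^1 * 761^1*827^1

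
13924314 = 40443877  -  26519563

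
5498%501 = 488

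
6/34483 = 6/34483 = 0.00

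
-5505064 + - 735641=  - 6240705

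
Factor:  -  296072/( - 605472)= 311/636 = 2^( - 2)*3^( - 1 )*53^( - 1)*311^1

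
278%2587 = 278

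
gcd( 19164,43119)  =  4791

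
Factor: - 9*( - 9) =3^4= 81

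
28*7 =196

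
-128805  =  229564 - 358369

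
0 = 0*2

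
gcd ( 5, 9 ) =1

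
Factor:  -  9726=  -  2^1*3^1*1621^1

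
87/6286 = 87/6286 = 0.01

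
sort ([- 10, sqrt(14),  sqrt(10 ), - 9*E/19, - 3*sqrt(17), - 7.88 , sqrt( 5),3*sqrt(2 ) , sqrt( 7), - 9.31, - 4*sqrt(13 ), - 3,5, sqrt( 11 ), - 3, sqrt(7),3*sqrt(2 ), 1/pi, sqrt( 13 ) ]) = [ - 4*sqrt(13 ),-3*sqrt( 17),  -  10,-9.31, - 7.88,  -  3,- 3,  -  9*E/19,1/pi, sqrt (5), sqrt(7),sqrt( 7) , sqrt(10),  sqrt(11),sqrt(13 ), sqrt(14), 3*sqrt(2 ),3*sqrt( 2 ),5 ] 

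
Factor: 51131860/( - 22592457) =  - 2^2*3^(  -  2)*5^1*13^1*59^( - 1 )*157^( - 1 )*271^( - 1)*196661^1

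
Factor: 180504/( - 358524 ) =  - 2^1*109^1*433^(-1) = -  218/433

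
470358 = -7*( - 67194)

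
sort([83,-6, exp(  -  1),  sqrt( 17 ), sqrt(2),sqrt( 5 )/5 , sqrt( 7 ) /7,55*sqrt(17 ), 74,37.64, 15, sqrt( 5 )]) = [ - 6, exp( - 1), sqrt ( 7 ) /7,sqrt( 5 ) /5, sqrt( 2), sqrt (5 ), sqrt(17), 15,37.64, 74,83,55 * sqrt( 17 ) ] 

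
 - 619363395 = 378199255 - 997562650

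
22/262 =11/131 = 0.08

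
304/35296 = 19/2206 =0.01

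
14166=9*1574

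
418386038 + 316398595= 734784633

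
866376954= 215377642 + 650999312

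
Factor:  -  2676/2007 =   -  2^2*3^ (  -  1) = - 4/3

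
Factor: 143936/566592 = 3^( - 1 )*173^1*227^(-1) = 173/681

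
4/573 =4/573 = 0.01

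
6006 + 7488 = 13494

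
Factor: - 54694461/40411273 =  - 3^1*7^( - 1) * 127^( - 1)* 131^ ( - 1)*347^( - 1)*1103^1*16529^1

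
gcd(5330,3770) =130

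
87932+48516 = 136448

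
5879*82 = 482078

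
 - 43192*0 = 0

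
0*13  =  0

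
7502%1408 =462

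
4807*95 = 456665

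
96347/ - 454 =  - 96347/454 = -212.22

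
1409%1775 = 1409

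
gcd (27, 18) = 9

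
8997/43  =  8997/43 = 209.23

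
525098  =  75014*7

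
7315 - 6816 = 499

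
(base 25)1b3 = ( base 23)1g6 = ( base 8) 1607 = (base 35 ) PS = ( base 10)903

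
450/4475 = 18/179 = 0.10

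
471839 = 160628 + 311211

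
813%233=114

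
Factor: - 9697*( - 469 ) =7^1*67^1*9697^1= 4547893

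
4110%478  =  286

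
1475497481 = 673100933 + 802396548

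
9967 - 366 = 9601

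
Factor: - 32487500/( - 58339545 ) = 2^2 * 3^( - 1) * 5^4*11^(-2)  *23^1*  113^1 * 32143^( - 1) = 6497500/11667909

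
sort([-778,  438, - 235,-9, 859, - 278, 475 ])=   [ - 778,-278, - 235, - 9, 438,475,859] 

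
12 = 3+9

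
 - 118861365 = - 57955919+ - 60905446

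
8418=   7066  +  1352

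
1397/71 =19 + 48/71 = 19.68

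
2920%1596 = 1324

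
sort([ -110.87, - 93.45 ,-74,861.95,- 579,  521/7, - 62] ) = [ - 579, - 110.87, - 93.45,- 74,-62,521/7,  861.95]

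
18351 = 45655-27304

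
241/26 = 9 + 7/26 = 9.27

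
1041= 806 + 235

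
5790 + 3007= 8797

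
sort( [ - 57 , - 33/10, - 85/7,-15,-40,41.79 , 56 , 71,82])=[ - 57, - 40,-15, - 85/7,-33/10, 41.79,  56 , 71,82]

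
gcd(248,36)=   4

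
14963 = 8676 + 6287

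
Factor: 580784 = 2^4*36299^1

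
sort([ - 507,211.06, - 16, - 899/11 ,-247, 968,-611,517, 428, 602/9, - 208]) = [ - 611, - 507, -247, - 208 ,-899/11, - 16, 602/9,211.06, 428,517,968]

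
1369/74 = 37/2 = 18.50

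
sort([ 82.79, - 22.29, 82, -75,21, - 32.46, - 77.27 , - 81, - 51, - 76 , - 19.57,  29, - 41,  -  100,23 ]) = [ - 100, - 81, - 77.27, - 76, - 75,-51, - 41, - 32.46, - 22.29, - 19.57, 21,  23, 29, 82,  82.79]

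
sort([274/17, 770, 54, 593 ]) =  [ 274/17, 54 , 593,770] 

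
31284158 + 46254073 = 77538231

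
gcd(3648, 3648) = 3648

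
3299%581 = 394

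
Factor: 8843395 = 5^1*11^1 * 160789^1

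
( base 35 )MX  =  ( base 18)28b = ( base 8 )1443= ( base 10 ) 803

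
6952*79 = 549208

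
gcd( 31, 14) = 1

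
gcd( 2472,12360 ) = 2472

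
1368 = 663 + 705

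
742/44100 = 53/3150  =  0.02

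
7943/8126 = 7943/8126 = 0.98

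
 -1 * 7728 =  - 7728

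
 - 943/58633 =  - 943/58633= -  0.02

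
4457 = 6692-2235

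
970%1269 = 970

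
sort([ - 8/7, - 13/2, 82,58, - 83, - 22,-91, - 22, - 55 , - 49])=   [-91 ,-83, - 55, -49, - 22, - 22, - 13/2 , - 8/7,58, 82]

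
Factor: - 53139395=-5^1*521^1*20399^1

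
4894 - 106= 4788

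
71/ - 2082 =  - 1+2011/2082 = - 0.03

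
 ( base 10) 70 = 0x46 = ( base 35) 20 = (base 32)26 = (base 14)50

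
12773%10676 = 2097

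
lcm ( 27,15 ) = 135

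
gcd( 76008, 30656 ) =8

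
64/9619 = 64/9619 = 0.01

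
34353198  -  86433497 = - 52080299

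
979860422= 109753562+870106860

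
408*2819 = 1150152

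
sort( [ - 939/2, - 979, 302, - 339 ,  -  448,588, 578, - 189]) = [ - 979, - 939/2, - 448, - 339, - 189,302 , 578,588]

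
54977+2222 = 57199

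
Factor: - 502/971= -2^1 * 251^1 * 971^( - 1) 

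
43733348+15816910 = 59550258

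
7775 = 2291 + 5484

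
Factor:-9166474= - 2^1*19^1*463^1*521^1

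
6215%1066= 885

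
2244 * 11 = 24684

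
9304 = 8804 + 500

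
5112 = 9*568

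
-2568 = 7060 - 9628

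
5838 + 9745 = 15583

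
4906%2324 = 258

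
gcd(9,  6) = 3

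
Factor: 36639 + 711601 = 748240 = 2^4*5^1*47^1* 199^1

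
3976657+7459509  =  11436166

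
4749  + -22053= - 17304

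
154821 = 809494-654673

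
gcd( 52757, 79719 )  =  1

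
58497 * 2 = 116994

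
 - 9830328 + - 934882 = -10765210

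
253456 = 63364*4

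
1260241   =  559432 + 700809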